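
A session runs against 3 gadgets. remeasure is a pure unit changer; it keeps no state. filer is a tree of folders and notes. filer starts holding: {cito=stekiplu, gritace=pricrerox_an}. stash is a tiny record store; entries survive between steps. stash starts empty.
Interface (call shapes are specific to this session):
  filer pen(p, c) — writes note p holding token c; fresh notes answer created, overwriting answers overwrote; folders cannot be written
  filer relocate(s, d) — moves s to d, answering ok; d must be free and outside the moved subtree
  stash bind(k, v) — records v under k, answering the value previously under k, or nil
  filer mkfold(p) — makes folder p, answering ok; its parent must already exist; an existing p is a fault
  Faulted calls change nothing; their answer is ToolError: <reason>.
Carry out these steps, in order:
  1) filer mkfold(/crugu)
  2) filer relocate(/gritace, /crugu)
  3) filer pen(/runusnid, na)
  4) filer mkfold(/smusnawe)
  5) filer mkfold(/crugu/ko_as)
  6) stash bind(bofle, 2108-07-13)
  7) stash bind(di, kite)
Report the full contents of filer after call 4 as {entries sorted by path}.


;; filer mkfold(p='/crugu') => ok
;; filer relocate(s='/gritace', d='/crugu') => ToolError: exists
;; filer pen(p='/runusnid', c='na') => created
;; filer mkfold(p='/smusnawe') => ok
;; filer mkfold(p='/crugu/ko_as') => ok
;; stash bind(k='bofle', v='2108-07-13') => nil
;; stash bind(k='di', v='kite') => nil

Answer: {cito=stekiplu, crugu/, gritace=pricrerox_an, runusnid=na, smusnawe/}


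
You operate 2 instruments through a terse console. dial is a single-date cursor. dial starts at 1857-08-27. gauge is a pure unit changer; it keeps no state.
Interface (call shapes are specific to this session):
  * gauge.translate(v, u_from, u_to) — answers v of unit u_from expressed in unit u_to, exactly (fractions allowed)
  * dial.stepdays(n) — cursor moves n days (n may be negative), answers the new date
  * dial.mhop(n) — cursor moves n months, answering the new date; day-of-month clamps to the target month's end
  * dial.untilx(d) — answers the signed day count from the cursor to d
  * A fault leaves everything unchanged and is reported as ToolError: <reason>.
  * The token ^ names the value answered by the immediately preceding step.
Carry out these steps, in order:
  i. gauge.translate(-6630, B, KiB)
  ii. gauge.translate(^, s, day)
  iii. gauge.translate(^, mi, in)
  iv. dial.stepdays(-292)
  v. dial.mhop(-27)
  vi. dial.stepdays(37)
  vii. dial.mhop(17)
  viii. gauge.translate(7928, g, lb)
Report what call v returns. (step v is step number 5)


Answer: 1854-08-08

Derivation:
Act: translate[v→-6630; u_from→B; u_to→KiB]
Obs: -3315/512
Act: translate[v→^; u_from→s; u_to→day]
Obs: -221/2949120
Act: translate[v→^; u_from→mi; u_to→in]
Obs: -2431/512
Act: stepdays[n→-292]
Obs: 1856-11-08
Act: mhop[n→-27]
Obs: 1854-08-08
Act: stepdays[n→37]
Obs: 1854-09-14
Act: mhop[n→17]
Obs: 1856-02-14
Act: translate[v→7928; u_from→g; u_to→lb]
Obs: 792800000/45359237


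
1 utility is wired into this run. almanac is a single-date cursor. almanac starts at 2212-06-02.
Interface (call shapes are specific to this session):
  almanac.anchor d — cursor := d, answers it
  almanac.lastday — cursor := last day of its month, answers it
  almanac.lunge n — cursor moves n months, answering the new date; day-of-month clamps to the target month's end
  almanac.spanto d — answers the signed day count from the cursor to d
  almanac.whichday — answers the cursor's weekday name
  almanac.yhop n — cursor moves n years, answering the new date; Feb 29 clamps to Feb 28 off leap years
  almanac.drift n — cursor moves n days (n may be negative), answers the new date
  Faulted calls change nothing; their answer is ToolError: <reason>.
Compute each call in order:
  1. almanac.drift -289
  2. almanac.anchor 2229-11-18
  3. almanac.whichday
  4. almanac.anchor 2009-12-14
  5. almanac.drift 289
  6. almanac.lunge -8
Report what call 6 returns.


Answer: 2010-01-29

Derivation:
-- drift(n='-289') == 2211-08-18
-- anchor(d='2229-11-18') == 2229-11-18
-- whichday() == Wednesday
-- anchor(d='2009-12-14') == 2009-12-14
-- drift(n='289') == 2010-09-29
-- lunge(n='-8') == 2010-01-29


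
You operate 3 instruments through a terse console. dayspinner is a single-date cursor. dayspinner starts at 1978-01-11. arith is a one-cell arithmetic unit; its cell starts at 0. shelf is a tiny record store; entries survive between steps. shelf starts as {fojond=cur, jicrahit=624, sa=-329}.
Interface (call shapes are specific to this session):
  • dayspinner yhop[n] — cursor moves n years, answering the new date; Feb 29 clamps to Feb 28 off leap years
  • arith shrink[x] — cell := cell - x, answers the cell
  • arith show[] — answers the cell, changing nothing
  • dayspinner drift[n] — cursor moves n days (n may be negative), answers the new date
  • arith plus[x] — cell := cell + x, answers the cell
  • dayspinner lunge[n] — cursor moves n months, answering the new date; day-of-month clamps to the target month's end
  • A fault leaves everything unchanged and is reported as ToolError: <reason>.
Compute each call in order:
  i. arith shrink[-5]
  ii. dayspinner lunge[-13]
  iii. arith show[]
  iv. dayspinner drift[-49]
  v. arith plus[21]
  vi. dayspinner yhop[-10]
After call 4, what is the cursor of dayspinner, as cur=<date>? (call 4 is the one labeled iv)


I run arith shrink(x=-5), and see 5.
Now I run dayspinner lunge(n=-13), yielding 1976-12-11.
Invoking arith show(), giving 5.
I call dayspinner drift(n=-49), and get 1976-10-23.
I try arith plus(x=21): 26.
Calling dayspinner yhop(n=-10), and see 1966-10-23.

Answer: cur=1976-10-23


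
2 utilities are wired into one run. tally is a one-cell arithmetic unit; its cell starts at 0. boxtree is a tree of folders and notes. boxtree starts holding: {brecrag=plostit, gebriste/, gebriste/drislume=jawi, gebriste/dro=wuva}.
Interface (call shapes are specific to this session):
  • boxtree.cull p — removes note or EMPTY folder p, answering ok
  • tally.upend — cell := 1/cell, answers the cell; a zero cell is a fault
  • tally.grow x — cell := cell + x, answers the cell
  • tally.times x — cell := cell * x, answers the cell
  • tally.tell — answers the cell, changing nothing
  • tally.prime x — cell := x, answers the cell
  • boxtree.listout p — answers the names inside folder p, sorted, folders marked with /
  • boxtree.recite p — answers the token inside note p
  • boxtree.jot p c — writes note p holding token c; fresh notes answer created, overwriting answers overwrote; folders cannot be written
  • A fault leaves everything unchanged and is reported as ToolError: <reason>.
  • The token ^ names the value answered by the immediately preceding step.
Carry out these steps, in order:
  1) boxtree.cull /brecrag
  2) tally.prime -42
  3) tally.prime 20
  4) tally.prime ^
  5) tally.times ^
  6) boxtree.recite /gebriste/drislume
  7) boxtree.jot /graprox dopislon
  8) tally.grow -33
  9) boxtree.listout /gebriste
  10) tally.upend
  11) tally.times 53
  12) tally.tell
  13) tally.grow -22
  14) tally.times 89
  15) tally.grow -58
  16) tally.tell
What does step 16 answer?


Answer: -735155/367

Derivation:
Step: cull[p='/brecrag']
Result: ok
Step: prime[x='-42']
Result: -42
Step: prime[x='20']
Result: 20
Step: prime[x='^']
Result: 20
Step: times[x='^']
Result: 400
Step: recite[p='/gebriste/drislume']
Result: jawi
Step: jot[p='/graprox'; c='dopislon']
Result: created
Step: grow[x='-33']
Result: 367
Step: listout[p='/gebriste']
Result: [drislume, dro]
Step: upend[]
Result: 1/367
Step: times[x='53']
Result: 53/367
Step: tell[]
Result: 53/367
Step: grow[x='-22']
Result: -8021/367
Step: times[x='89']
Result: -713869/367
Step: grow[x='-58']
Result: -735155/367
Step: tell[]
Result: -735155/367


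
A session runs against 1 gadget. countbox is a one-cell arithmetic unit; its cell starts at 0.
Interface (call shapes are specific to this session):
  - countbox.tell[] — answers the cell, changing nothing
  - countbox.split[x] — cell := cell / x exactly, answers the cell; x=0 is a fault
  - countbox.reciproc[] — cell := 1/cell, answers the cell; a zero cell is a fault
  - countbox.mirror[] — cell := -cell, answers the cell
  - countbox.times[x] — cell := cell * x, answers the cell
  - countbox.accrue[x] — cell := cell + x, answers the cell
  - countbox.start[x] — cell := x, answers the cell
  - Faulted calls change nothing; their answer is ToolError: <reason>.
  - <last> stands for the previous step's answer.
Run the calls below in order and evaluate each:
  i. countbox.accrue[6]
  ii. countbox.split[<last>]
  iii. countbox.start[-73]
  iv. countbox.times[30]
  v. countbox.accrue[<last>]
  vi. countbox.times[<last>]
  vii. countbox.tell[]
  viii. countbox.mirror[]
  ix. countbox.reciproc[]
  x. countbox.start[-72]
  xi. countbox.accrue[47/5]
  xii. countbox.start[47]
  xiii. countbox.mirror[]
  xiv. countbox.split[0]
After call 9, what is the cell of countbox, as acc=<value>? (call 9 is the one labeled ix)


Answer: acc=-1/19184400

Derivation:
>> accrue(x='6')
<< 6
>> split(x='<last>')
<< 1
>> start(x='-73')
<< -73
>> times(x='30')
<< -2190
>> accrue(x='<last>')
<< -4380
>> times(x='<last>')
<< 19184400
>> tell()
<< 19184400
>> mirror()
<< -19184400
>> reciproc()
<< -1/19184400
>> start(x='-72')
<< -72
>> accrue(x='47/5')
<< -313/5
>> start(x='47')
<< 47
>> mirror()
<< -47
>> split(x='0')
<< ToolError: division by zero


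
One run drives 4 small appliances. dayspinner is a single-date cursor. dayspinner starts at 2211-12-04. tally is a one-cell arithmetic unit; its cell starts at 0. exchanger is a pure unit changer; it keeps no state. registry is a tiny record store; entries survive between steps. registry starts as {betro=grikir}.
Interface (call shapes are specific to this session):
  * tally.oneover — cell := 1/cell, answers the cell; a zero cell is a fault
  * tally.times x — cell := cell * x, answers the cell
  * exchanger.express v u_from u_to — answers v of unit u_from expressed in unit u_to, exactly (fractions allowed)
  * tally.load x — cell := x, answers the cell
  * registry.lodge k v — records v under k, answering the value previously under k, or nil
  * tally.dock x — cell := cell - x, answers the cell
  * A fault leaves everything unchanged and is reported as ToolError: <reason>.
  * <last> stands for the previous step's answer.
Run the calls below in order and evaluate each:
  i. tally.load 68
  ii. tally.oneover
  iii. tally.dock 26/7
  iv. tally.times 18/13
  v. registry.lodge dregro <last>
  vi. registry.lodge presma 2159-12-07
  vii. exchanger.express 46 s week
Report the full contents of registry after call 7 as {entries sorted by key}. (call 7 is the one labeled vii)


-- 1. tally.load(x='68') == 68
-- 2. tally.oneover() == 1/68
-- 3. tally.dock(x='26/7') == -1761/476
-- 4. tally.times(x='18/13') == -15849/3094
-- 5. registry.lodge(k='dregro', v='<last>') == nil
-- 6. registry.lodge(k='presma', v='2159-12-07') == nil
-- 7. exchanger.express(v='46', u_from='s', u_to='week') == 23/302400

Answer: {betro=grikir, dregro=-15849/3094, presma=2159-12-07}


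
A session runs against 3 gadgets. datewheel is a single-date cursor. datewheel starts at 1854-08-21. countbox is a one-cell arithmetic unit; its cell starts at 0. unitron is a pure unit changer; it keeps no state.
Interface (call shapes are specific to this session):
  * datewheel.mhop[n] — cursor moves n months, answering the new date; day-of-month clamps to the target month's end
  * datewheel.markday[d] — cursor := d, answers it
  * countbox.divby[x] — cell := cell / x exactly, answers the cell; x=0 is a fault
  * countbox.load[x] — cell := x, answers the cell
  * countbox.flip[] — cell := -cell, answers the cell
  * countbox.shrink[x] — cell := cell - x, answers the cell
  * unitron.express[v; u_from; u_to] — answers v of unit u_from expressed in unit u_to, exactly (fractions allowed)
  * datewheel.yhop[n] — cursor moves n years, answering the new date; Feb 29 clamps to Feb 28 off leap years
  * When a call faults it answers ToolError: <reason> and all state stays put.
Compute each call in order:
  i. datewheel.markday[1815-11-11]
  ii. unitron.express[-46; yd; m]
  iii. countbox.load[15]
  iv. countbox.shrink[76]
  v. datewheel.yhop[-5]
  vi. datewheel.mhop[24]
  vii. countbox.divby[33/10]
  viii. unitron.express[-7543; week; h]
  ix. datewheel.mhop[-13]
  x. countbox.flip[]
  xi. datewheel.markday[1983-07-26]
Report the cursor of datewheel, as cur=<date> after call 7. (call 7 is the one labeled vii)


Answer: cur=1812-11-11

Derivation:
Do: datewheel.markday[d='1815-11-11']
See: 1815-11-11
Do: unitron.express[v='-46'; u_from='yd'; u_to='m']
See: -26289/625
Do: countbox.load[x='15']
See: 15
Do: countbox.shrink[x='76']
See: -61
Do: datewheel.yhop[n='-5']
See: 1810-11-11
Do: datewheel.mhop[n='24']
See: 1812-11-11
Do: countbox.divby[x='33/10']
See: -610/33
Do: unitron.express[v='-7543'; u_from='week'; u_to='h']
See: -1267224
Do: datewheel.mhop[n='-13']
See: 1811-10-11
Do: countbox.flip[]
See: 610/33
Do: datewheel.markday[d='1983-07-26']
See: 1983-07-26


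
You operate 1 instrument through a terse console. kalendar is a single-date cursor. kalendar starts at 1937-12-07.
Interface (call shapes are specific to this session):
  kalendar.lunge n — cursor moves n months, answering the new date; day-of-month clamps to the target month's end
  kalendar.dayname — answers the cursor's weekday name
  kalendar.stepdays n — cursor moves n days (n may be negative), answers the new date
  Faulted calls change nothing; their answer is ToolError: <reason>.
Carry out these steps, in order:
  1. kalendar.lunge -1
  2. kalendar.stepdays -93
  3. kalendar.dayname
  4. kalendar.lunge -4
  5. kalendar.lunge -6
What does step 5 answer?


Act: kalendar.lunge[n='-1']
Obs: 1937-11-07
Act: kalendar.stepdays[n='-93']
Obs: 1937-08-06
Act: kalendar.dayname[]
Obs: Friday
Act: kalendar.lunge[n='-4']
Obs: 1937-04-06
Act: kalendar.lunge[n='-6']
Obs: 1936-10-06

Answer: 1936-10-06


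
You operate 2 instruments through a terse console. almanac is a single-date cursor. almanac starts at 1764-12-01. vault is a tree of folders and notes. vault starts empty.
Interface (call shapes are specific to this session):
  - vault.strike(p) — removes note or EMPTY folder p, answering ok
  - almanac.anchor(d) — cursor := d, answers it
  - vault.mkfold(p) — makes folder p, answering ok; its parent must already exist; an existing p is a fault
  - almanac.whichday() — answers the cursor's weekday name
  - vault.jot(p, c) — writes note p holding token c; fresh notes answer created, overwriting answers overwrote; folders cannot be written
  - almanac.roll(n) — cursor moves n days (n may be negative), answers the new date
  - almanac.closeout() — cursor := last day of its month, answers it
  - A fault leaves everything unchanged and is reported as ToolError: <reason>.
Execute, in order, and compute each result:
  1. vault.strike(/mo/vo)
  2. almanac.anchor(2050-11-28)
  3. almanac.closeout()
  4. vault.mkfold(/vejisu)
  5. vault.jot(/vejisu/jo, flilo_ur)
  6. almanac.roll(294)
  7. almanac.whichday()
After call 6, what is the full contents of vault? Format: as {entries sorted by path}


Answer: {vejisu/, vejisu/jo=flilo_ur}

Derivation:
# 1. vault.strike(/mo/vo) == ToolError: not found
# 2. almanac.anchor(2050-11-28) == 2050-11-28
# 3. almanac.closeout() == 2050-11-30
# 4. vault.mkfold(/vejisu) == ok
# 5. vault.jot(/vejisu/jo, flilo_ur) == created
# 6. almanac.roll(294) == 2051-09-20
# 7. almanac.whichday() == Wednesday


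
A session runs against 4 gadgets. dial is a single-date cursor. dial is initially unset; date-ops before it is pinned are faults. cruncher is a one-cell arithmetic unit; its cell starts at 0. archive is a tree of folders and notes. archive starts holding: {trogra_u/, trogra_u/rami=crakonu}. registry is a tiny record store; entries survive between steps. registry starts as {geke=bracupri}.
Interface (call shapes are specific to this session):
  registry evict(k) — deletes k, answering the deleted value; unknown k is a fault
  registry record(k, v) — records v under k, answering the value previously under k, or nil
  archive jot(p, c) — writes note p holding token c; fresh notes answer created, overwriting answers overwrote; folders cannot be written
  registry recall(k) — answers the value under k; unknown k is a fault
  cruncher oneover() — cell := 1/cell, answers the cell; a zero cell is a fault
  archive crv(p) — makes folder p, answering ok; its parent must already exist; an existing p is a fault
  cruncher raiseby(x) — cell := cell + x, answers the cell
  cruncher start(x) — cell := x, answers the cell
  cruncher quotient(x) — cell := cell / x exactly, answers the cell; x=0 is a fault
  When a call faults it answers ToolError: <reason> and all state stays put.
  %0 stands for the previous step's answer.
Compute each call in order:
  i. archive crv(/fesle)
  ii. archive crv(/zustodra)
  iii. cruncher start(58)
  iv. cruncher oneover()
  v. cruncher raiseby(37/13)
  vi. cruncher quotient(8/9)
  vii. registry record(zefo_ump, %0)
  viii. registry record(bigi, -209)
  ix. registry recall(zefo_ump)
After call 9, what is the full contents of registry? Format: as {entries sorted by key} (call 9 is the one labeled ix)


;; archive crv(/fesle) -> ok
;; archive crv(/zustodra) -> ok
;; cruncher start(58) -> 58
;; cruncher oneover() -> 1/58
;; cruncher raiseby(37/13) -> 2159/754
;; cruncher quotient(8/9) -> 19431/6032
;; registry record(zefo_ump, %0) -> nil
;; registry record(bigi, -209) -> nil
;; registry recall(zefo_ump) -> 19431/6032

Answer: {bigi=-209, geke=bracupri, zefo_ump=19431/6032}


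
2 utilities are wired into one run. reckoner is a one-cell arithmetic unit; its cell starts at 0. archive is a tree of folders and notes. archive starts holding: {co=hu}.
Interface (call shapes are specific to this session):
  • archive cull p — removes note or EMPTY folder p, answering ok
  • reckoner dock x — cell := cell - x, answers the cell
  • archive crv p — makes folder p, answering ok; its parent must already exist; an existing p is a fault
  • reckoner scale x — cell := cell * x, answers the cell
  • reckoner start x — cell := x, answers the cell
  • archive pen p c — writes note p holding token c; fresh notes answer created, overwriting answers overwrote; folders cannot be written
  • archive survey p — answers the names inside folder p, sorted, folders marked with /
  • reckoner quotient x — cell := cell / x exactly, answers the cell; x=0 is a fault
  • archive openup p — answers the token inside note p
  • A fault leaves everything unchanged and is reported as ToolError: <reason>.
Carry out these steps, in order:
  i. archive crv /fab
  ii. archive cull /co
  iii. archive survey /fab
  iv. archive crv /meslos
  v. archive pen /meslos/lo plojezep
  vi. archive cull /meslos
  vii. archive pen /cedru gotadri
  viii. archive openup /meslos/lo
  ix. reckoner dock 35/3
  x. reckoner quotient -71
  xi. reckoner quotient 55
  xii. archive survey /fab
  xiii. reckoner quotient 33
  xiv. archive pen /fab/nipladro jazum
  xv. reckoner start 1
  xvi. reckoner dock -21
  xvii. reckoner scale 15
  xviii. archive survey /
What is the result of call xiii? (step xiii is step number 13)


% 1. archive crv(p=/fab) -> ok
% 2. archive cull(p=/co) -> ok
% 3. archive survey(p=/fab) -> []
% 4. archive crv(p=/meslos) -> ok
% 5. archive pen(p=/meslos/lo, c=plojezep) -> created
% 6. archive cull(p=/meslos) -> ToolError: not empty
% 7. archive pen(p=/cedru, c=gotadri) -> created
% 8. archive openup(p=/meslos/lo) -> plojezep
% 9. reckoner dock(x=35/3) -> -35/3
% 10. reckoner quotient(x=-71) -> 35/213
% 11. reckoner quotient(x=55) -> 7/2343
% 12. archive survey(p=/fab) -> []
% 13. reckoner quotient(x=33) -> 7/77319
% 14. archive pen(p=/fab/nipladro, c=jazum) -> created
% 15. reckoner start(x=1) -> 1
% 16. reckoner dock(x=-21) -> 22
% 17. reckoner scale(x=15) -> 330
% 18. archive survey(p=/) -> [cedru, fab/, meslos/]

Answer: 7/77319


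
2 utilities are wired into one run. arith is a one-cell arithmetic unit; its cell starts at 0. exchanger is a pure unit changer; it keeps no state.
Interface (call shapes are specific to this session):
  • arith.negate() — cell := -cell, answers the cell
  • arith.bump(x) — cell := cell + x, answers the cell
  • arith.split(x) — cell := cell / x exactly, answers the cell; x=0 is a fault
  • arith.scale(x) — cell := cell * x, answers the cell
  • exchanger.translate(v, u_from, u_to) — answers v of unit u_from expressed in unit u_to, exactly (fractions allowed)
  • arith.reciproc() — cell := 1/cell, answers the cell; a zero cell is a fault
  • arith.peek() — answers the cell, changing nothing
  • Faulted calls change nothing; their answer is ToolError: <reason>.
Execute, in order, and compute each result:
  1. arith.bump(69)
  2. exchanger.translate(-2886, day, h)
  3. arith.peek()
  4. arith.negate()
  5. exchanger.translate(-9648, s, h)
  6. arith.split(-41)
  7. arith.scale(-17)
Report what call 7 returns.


Step: bump[x='69']
Result: 69
Step: translate[v='-2886'; u_from='day'; u_to='h']
Result: -69264
Step: peek[]
Result: 69
Step: negate[]
Result: -69
Step: translate[v='-9648'; u_from='s'; u_to='h']
Result: -67/25
Step: split[x='-41']
Result: 69/41
Step: scale[x='-17']
Result: -1173/41

Answer: -1173/41


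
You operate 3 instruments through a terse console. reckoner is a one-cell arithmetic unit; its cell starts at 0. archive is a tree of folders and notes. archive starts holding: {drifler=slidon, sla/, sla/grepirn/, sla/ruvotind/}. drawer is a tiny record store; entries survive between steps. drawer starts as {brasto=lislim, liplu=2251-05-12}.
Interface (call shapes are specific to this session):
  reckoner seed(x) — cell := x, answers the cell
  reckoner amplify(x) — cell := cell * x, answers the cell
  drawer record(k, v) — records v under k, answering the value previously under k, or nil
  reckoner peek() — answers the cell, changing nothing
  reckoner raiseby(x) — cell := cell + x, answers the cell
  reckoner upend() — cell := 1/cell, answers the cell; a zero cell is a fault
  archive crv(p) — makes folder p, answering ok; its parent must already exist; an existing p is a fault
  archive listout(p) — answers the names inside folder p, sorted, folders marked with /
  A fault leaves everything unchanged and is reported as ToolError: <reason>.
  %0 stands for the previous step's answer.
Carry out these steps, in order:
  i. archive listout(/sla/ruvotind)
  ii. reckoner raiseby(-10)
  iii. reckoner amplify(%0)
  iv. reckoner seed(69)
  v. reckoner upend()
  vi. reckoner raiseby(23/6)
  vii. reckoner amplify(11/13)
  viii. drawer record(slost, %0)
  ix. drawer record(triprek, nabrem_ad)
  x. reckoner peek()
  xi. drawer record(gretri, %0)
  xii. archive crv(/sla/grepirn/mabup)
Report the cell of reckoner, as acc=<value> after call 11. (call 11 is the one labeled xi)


Answer: acc=1947/598

Derivation:
==> archive listout(p=/sla/ruvotind)
<== []
==> reckoner raiseby(x=-10)
<== -10
==> reckoner amplify(x=%0)
<== 100
==> reckoner seed(x=69)
<== 69
==> reckoner upend()
<== 1/69
==> reckoner raiseby(x=23/6)
<== 177/46
==> reckoner amplify(x=11/13)
<== 1947/598
==> drawer record(k=slost, v=%0)
<== nil
==> drawer record(k=triprek, v=nabrem_ad)
<== nil
==> reckoner peek()
<== 1947/598
==> drawer record(k=gretri, v=%0)
<== nil
==> archive crv(p=/sla/grepirn/mabup)
<== ok


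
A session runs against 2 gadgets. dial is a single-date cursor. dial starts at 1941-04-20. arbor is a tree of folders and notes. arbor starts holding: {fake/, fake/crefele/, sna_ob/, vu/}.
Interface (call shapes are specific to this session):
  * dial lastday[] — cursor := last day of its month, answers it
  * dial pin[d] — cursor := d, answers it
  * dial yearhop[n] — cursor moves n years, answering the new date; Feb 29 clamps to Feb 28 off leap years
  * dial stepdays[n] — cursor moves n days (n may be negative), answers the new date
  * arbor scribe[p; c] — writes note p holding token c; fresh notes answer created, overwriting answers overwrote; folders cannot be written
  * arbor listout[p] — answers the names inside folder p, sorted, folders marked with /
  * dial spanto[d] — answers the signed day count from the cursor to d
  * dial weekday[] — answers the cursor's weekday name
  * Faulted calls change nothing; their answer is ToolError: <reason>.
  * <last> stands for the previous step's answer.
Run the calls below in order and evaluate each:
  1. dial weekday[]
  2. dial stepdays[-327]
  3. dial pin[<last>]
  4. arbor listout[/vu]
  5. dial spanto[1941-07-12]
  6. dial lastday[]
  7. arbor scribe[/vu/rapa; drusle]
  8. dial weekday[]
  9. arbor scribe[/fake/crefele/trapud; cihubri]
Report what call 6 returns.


Answer: 1940-05-31

Derivation:
Then dial weekday: Sunday.
I try dial stepdays with n=-327, and observe 1940-05-28.
I invoke dial pin with d=<last>, — result: 1940-05-28.
I use arbor listout with p=/vu, giving [].
Now I run dial spanto with d=1941-07-12, and get 410.
I try dial lastday(), → 1940-05-31.
Next I call arbor scribe with p=/vu/rapa, c=drusle, yielding created.
I run dial weekday(): Friday.
I use arbor scribe with p=/fake/crefele/trapud, c=cihubri, and observe created.


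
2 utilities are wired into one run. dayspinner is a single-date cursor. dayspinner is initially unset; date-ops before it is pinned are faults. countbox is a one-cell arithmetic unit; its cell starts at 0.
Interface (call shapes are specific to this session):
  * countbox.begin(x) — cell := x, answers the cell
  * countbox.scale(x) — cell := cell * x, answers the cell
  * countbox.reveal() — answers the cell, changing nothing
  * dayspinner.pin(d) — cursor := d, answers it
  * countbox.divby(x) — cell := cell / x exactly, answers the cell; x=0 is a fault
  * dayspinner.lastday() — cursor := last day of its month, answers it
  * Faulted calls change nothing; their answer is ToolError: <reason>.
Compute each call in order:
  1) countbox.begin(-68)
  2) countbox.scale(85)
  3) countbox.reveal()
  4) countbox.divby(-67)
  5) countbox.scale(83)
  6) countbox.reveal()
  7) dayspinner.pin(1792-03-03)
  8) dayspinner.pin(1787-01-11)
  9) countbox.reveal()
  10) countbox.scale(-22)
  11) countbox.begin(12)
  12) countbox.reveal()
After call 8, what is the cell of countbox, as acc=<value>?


Answer: acc=479740/67

Derivation:
Invoking countbox.begin on -68, — result: -68.
I use countbox.scale on 85, and observe -5780.
I run countbox.reveal(), which returns -5780.
I use countbox.divby on -67, yielding 5780/67.
Now I run countbox.scale on 83, and get 479740/67.
I try countbox.reveal(), and observe 479740/67.
I run dayspinner.pin on 1792-03-03, and observe 1792-03-03.
I try dayspinner.pin on 1787-01-11, → 1787-01-11.
Now I run countbox.reveal, — result: 479740/67.
I try countbox.scale on -22, giving -10554280/67.
Calling countbox.begin on 12, and observe 12.
I call countbox.reveal(), yielding 12.


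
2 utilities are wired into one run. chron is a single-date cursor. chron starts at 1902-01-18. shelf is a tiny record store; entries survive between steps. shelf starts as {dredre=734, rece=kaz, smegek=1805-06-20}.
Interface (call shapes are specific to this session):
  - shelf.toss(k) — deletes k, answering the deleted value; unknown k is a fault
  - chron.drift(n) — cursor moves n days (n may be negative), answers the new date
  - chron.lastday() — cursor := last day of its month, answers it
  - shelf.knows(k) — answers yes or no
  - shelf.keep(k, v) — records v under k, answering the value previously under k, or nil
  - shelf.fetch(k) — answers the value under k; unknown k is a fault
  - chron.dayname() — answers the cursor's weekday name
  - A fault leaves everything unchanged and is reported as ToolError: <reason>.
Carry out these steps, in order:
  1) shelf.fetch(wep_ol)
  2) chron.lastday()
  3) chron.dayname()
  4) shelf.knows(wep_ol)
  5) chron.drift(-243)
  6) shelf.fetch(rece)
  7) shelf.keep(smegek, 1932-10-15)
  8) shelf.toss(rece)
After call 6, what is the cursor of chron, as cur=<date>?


Answer: cur=1901-06-02

Derivation:
Calling shelf.fetch using wep_ol, which returns ToolError: no such key wep_ol.
Now I run chron.lastday(), and get 1902-01-31.
I try chron.dayname(), and get Friday.
Then shelf.knows using wep_ol, yielding no.
Using chron.drift using -243, which returns 1901-06-02.
I try shelf.fetch using rece, yielding kaz.
Next I call shelf.keep using smegek, 1932-10-15, → 1805-06-20.
I invoke shelf.toss using rece, giving kaz.


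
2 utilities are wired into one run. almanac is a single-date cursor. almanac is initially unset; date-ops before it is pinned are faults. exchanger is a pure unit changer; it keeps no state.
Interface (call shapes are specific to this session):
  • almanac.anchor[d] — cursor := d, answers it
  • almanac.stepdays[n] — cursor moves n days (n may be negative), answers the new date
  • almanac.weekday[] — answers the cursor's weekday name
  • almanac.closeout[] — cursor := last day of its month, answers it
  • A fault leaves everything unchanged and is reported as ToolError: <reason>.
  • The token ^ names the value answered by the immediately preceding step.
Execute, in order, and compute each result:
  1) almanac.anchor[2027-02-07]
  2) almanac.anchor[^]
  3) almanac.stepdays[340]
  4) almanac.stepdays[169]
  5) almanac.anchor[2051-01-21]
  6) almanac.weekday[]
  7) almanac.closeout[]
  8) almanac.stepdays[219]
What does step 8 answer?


Answer: 2051-09-07

Derivation:
Do: almanac.anchor[2027-02-07]
See: 2027-02-07
Do: almanac.anchor[^]
See: 2027-02-07
Do: almanac.stepdays[340]
See: 2028-01-13
Do: almanac.stepdays[169]
See: 2028-06-30
Do: almanac.anchor[2051-01-21]
See: 2051-01-21
Do: almanac.weekday[]
See: Saturday
Do: almanac.closeout[]
See: 2051-01-31
Do: almanac.stepdays[219]
See: 2051-09-07


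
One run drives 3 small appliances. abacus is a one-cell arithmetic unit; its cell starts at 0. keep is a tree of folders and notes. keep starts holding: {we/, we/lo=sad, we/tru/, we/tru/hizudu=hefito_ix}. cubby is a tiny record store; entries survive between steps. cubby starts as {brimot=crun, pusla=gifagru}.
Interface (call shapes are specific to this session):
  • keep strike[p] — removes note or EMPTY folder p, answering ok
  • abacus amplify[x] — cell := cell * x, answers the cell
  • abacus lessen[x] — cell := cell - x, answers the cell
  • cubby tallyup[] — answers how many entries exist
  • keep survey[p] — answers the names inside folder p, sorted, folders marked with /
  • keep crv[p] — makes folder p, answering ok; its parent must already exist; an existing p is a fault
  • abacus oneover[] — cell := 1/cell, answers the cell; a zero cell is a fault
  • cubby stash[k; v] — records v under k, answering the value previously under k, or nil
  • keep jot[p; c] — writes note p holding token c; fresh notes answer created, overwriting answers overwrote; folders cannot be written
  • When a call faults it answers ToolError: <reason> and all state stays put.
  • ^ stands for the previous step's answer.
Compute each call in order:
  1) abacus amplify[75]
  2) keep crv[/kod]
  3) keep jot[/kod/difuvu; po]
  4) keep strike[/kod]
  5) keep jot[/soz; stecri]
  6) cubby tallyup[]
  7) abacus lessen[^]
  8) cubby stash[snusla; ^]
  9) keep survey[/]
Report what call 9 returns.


Answer: [kod/, soz, we/]

Derivation:
>> abacus amplify(x: 75)
<< 0
>> keep crv(p: /kod)
<< ok
>> keep jot(p: /kod/difuvu, c: po)
<< created
>> keep strike(p: /kod)
<< ToolError: not empty
>> keep jot(p: /soz, c: stecri)
<< created
>> cubby tallyup()
<< 2
>> abacus lessen(x: ^)
<< -2
>> cubby stash(k: snusla, v: ^)
<< nil
>> keep survey(p: /)
<< [kod/, soz, we/]


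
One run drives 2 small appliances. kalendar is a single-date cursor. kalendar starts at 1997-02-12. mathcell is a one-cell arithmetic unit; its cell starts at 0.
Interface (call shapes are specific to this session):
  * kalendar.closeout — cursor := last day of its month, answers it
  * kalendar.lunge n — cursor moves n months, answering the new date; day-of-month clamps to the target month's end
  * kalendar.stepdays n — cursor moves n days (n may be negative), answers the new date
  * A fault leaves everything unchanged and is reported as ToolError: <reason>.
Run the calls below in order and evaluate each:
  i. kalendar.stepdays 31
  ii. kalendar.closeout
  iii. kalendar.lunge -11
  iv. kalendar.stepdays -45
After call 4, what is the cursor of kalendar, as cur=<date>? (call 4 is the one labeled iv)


$ stepdays n=31
:: 1997-03-15
$ closeout
:: 1997-03-31
$ lunge n=-11
:: 1996-04-30
$ stepdays n=-45
:: 1996-03-16

Answer: cur=1996-03-16


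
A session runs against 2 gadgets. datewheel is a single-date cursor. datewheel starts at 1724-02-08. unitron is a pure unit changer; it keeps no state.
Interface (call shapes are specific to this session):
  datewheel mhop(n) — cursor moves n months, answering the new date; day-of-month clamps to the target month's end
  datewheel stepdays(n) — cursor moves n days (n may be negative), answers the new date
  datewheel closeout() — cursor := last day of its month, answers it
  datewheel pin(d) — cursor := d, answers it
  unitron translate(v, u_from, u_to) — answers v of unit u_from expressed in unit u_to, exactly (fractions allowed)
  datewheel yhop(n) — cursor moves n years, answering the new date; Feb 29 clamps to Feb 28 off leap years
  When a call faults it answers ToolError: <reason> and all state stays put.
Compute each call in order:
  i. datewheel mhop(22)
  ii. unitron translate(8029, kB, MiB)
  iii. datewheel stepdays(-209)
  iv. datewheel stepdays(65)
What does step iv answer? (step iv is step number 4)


Answer: 1725-07-17

Derivation:
Next I call datewheel mhop(n→22), and see 1725-12-08.
Then unitron translate(v→8029, u_from→kB, u_to→MiB), and get 1003625/131072.
I run datewheel stepdays(n→-209), which returns 1725-05-13.
I invoke datewheel stepdays(n→65), and observe 1725-07-17.


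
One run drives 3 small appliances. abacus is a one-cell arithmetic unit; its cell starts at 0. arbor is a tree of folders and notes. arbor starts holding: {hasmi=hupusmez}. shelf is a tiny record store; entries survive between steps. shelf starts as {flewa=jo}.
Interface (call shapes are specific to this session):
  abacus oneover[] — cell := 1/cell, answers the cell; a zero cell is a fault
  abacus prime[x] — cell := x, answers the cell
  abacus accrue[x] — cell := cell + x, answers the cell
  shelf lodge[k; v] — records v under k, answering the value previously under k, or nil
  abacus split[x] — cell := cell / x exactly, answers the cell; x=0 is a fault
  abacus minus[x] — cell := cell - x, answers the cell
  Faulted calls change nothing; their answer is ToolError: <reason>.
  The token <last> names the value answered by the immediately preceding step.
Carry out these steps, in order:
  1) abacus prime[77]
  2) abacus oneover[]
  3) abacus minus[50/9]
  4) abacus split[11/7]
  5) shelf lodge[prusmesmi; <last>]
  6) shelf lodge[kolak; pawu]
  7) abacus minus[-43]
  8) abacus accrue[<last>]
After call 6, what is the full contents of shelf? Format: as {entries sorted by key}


Answer: {flewa=jo, kolak=pawu, prusmesmi=-3841/1089}

Derivation:
I use abacus prime on x: 77, which returns 77.
I try abacus oneover, and observe 1/77.
I run abacus minus on x: 50/9, and get -3841/693.
Calling abacus split on x: 11/7, and get -3841/1089.
Calling shelf lodge on k: prusmesmi, v: <last>, yielding nil.
I try shelf lodge on k: kolak, v: pawu: nil.
I try abacus minus on x: -43, yielding 42986/1089.
I call abacus accrue on x: <last>, and get 85972/1089.


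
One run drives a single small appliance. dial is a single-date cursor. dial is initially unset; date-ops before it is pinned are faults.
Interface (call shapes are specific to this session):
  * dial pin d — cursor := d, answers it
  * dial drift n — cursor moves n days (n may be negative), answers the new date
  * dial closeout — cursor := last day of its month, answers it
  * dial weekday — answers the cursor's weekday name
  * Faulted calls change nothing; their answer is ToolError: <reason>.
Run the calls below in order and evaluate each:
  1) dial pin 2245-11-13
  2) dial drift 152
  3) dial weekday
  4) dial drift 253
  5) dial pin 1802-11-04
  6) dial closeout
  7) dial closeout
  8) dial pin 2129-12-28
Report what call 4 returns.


Answer: 2246-12-23

Derivation:
Calling dial pin using 2245-11-13, yielding 2245-11-13.
I call dial drift using 152, and get 2246-04-14.
Calling dial weekday, and observe Tuesday.
Then dial drift using 253, giving 2246-12-23.
I try dial pin using 1802-11-04, and get 1802-11-04.
I use dial closeout(), giving 1802-11-30.
I try dial closeout, and get 1802-11-30.
I use dial pin using 2129-12-28, giving 2129-12-28.


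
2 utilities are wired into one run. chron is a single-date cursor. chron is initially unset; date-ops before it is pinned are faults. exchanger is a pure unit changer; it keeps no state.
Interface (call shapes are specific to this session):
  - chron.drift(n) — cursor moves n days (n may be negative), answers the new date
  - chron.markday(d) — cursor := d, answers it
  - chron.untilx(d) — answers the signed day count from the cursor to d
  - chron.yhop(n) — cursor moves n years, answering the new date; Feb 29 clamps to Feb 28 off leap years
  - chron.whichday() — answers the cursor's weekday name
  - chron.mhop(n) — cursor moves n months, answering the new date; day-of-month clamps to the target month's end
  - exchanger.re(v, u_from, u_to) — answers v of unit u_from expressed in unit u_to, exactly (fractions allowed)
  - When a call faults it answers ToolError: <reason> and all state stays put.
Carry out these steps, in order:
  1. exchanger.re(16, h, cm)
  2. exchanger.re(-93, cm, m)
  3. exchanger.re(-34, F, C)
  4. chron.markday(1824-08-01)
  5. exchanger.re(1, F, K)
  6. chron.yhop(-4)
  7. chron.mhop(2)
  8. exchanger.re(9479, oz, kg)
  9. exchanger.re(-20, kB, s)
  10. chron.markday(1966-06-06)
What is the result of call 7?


Answer: 1820-10-01

Derivation:
>>> exchanger.re v=16 u_from=h u_to=cm
= ToolError: incompatible units
>>> exchanger.re v=-93 u_from=cm u_to=m
= -93/100
>>> exchanger.re v=-34 u_from=F u_to=C
= -110/3
>>> chron.markday d=1824-08-01
= 1824-08-01
>>> exchanger.re v=1 u_from=F u_to=K
= 46067/180
>>> chron.yhop n=-4
= 1820-08-01
>>> chron.mhop n=2
= 1820-10-01
>>> exchanger.re v=9479 u_from=oz u_to=kg
= 429960207523/1600000000
>>> exchanger.re v=-20 u_from=kB u_to=s
= ToolError: incompatible units
>>> chron.markday d=1966-06-06
= 1966-06-06


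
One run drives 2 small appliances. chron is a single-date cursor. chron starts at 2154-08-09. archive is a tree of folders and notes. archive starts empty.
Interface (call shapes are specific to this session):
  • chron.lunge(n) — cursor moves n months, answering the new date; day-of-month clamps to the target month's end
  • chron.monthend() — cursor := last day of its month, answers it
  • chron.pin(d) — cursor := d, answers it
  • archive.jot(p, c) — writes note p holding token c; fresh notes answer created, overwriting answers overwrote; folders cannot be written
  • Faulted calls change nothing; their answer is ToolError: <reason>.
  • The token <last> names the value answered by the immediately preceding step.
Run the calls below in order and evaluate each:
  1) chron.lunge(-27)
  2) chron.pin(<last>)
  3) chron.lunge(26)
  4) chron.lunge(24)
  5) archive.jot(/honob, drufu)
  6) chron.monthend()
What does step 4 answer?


[in] chron.lunge n→-27
:: 2152-05-09
[in] chron.pin d→<last>
:: 2152-05-09
[in] chron.lunge n→26
:: 2154-07-09
[in] chron.lunge n→24
:: 2156-07-09
[in] archive.jot p→/honob c→drufu
:: created
[in] chron.monthend
:: 2156-07-31

Answer: 2156-07-09


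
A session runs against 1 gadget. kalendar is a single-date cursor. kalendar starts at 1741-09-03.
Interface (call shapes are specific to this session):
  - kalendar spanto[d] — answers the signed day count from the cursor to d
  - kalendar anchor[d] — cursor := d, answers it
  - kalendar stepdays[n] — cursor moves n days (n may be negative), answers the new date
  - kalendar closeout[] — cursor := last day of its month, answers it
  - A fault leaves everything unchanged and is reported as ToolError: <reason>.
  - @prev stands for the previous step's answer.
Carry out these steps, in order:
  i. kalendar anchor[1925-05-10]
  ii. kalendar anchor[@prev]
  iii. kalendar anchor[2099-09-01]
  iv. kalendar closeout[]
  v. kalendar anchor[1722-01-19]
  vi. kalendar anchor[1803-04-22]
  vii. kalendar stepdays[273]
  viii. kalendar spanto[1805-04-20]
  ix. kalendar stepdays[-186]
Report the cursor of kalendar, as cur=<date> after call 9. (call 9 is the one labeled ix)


Answer: cur=1803-07-18

Derivation:
% kalendar anchor(d=1925-05-10) => 1925-05-10
% kalendar anchor(d=@prev) => 1925-05-10
% kalendar anchor(d=2099-09-01) => 2099-09-01
% kalendar closeout() => 2099-09-30
% kalendar anchor(d=1722-01-19) => 1722-01-19
% kalendar anchor(d=1803-04-22) => 1803-04-22
% kalendar stepdays(n=273) => 1804-01-20
% kalendar spanto(d=1805-04-20) => 456
% kalendar stepdays(n=-186) => 1803-07-18
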